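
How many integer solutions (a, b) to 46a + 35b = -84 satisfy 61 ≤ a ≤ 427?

10

gcd(46, 35) = 1.
By Bézout, 46·(16) + 35·(-21) = 1.
Particular solution: (21, -30).
General solution: a = 21 + 35t, b = -30 - 46t for integer t.
61 ≤ 21 + 35t ≤ 427 gives t ∈ [2, 11], which is 10 values.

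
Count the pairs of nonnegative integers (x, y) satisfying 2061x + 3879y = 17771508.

gcd(3879, 2061) = 9.
By Bézout, 2061·(32) + 3879·(-17) = 9.
One solution: (398, 4370).
General: x = 398 + 431t, y = 4370 - 229t.
x ≥ 0 ⇒ t ≥ 0; y ≥ 0 ⇒ t ≤ 19. So t ∈ [0, 19]: 20 solutions.

20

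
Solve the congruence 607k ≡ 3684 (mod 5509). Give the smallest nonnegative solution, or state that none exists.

2393

gcd(5509, 607):
  5509 = 9*607 + 46
  607 = 13*46 + 9
  46 = 5*9 + 1
  9 = 9*1
so gcd(5509, 607) = 1.
1 divides 3684, so solutions exist.
Back-substitute for Bézout coefficients:
  1 = 46 - 5*9
  ... = 607*(-599) + 5509*(66)
So 607*(-599) ≡ 1 (mod 5509); multiply by 3684: k ≡ -2206716 (mod 5509).
Smallest nonnegative: k = -2206716 mod 5509 = 2393.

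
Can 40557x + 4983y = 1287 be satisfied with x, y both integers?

yes

gcd(40557, 4983):
  40557 = 8*4983 + 693
  4983 = 7*693 + 132
  693 = 5*132 + 33
  132 = 4*33
so gcd(40557, 4983) = 33.
33 divides 1287, so integer solutions exist.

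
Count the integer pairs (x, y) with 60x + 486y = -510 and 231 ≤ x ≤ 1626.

17

gcd(486, 60):
  486 = 8·60 + 6
  60 = 10·6
so gcd(486, 60) = 6.
Back-substitute for Bézout coefficients:
  6 = 486 - 8·60
  ... = 60·(-8) + 486·(1)
Scale by -85: particular solution (680, -85); reduce x mod 81: (32, -5).
General solution: x = 32 + 81t, y = -5 - 10t for integer t.
231 ≤ 32 + 81t ≤ 1626 gives t ∈ [3, 19], which is 17 values.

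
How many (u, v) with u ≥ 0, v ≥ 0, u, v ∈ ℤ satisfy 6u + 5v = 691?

gcd(6, 5):
  6 = 1×5 + 1
  5 = 5×1
so gcd(6, 5) = 1.
Back-substitute for Bézout coefficients:
  1 = 6 - 1×5
  ... = 6×(1) + 5×(-1)
Scale by 691: one solution is (691, -691). Reduce u mod 5: (1, 137).
General: u = 1 + 5t, v = 137 - 6t.
u ≥ 0 ⇒ t ≥ 0; v ≥ 0 ⇒ t ≤ 22. So t ∈ [0, 22]: 23 solutions.

23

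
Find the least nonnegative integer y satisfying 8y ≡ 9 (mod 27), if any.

18

gcd(27, 8):
  27 = 3*8 + 3
  8 = 2*3 + 2
  3 = 1*2 + 1
  2 = 2*1
so gcd(27, 8) = 1.
1 divides 9, so solutions exist.
Back-substitute for Bézout coefficients:
  1 = 3 - 1*2
  ... = 8*(-10) + 27*(3)
So 8*(-10) ≡ 1 (mod 27); multiply by 9: y ≡ -90 (mod 27).
Smallest nonnegative: y = -90 mod 27 = 18.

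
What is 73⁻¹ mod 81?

10

gcd(81, 73):
  81 = 1×73 + 8
  73 = 9×8 + 1
  8 = 8×1
so gcd(81, 73) = 1.
Back-substitute for Bézout coefficients:
  1 = 73 - 9×8
  ... = 73×(10) + 81×(-9)
So 73×10 ≡ 1 (mod 81), and 10 mod 81 = 10.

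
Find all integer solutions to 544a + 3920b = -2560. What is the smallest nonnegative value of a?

125

gcd(3920, 544) = 16  (3920 = 7·544 + 112, 544 = 4·112 + 96, 112 = 1·96 + 16, 96 = 6·16).
16 divides -2560, so solutions exist.
Back-substituting, 544·(-36) + 3920·(5) = 16.
Scale by -2560/16 = -160: (a₀, b₀) = (5760, -800).
General solution: a = 5760 + 245t, b = -800 - 34t for integer t.
a ≥ 0: smallest is 5760 mod 245 = 125 (at t = -23), with b = -18.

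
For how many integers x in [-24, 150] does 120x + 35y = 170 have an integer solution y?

gcd(120, 35) = 5.
By Bézout, 120·(-2) + 35·(7) = 5.
Particular solution: (2, -2).
General solution: x = 2 + 7t, y = -2 - 24t for integer t.
-24 ≤ 2 + 7t ≤ 150 gives t ∈ [-3, 21], which is 25 values.

25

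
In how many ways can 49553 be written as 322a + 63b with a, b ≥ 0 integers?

17

gcd(322, 63) = 7  (322 = 5×63 + 7, 63 = 9×7).
Back-substituting, 322×(1) + 63×(-5) = 7.
Scale by 7079: one solution is (7079, -35395). Reduce a mod 9: (5, 761).
General: a = 5 + 9t, b = 761 - 46t.
a ≥ 0 ⇒ t ≥ 0; b ≥ 0 ⇒ t ≤ 16. So t ∈ [0, 16]: 17 solutions.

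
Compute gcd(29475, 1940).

gcd(29475, 1940):
  29475 = 15×1940 + 375
  1940 = 5×375 + 65
  375 = 5×65 + 50
  65 = 1×50 + 15
  50 = 3×15 + 5
  15 = 3×5
so gcd(29475, 1940) = 5.

5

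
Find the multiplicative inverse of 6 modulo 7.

6

gcd(7, 6):
  7 = 1*6 + 1
  6 = 6*1
so gcd(7, 6) = 1.
Back-substitute for Bézout coefficients:
  1 = 7 - 1*6
  ... = 6*(-1) + 7*(1)
So 6*-1 ≡ 1 (mod 7), and -1 mod 7 = 6.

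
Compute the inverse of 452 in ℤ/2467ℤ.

gcd(2467, 452) = 1  (2467 = 5*452 + 207, 452 = 2*207 + 38, 207 = 5*38 + 17, 38 = 2*17 + 4, 17 = 4*4 + 1, 4 = 4*1).
Back-substituting, 452*(-584) + 2467*(107) = 1.
So 452*-584 ≡ 1 (mod 2467), and -584 mod 2467 = 1883.

1883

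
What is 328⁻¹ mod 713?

50

gcd(713, 328):
  713 = 2×328 + 57
  328 = 5×57 + 43
  57 = 1×43 + 14
  43 = 3×14 + 1
  14 = 14×1
so gcd(713, 328) = 1.
Back-substitute for Bézout coefficients:
  1 = 43 - 3×14
  ... = 328×(50) + 713×(-23)
So 328×50 ≡ 1 (mod 713), and 50 mod 713 = 50.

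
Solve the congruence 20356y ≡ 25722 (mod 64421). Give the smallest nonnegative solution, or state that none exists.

no solution

gcd(64421, 20356) = 7  (64421 = 3×20356 + 3353, 20356 = 6×3353 + 238, 3353 = 14×238 + 21, 238 = 11×21 + 7, 21 = 3×7).
7 does not divide 25722, so the congruence has no solution.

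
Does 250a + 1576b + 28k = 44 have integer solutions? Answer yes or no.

yes

gcd(1576, 250) = 2.
gcd(2, 28) = 2.
2 divides 44, so integer solutions exist.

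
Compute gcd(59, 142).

gcd(142, 59):
  142 = 2*59 + 24
  59 = 2*24 + 11
  24 = 2*11 + 2
  11 = 5*2 + 1
  2 = 2*1
so gcd(142, 59) = 1.

1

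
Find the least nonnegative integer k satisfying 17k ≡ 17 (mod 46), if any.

1

gcd(46, 17):
  46 = 2*17 + 12
  17 = 1*12 + 5
  12 = 2*5 + 2
  5 = 2*2 + 1
  2 = 2*1
so gcd(46, 17) = 1.
1 divides 17, so solutions exist.
Back-substitute for Bézout coefficients:
  1 = 5 - 2*2
  ... = 17*(19) + 46*(-7)
So 17*(19) ≡ 1 (mod 46); multiply by 17: k ≡ 323 (mod 46).
Smallest nonnegative: k = 323 mod 46 = 1.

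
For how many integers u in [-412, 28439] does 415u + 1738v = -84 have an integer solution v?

17

gcd(1738, 415) = 1.
By Bézout, 415*(557) + 1738*(-133) = 1.
Particular solution: (138, -33).
General solution: u = 138 + 1738t, v = -33 - 415t for integer t.
-412 ≤ 138 + 1738t ≤ 28439 gives t ∈ [0, 16], which is 17 values.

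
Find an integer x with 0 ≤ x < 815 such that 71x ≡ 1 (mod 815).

551

gcd(815, 71):
  815 = 11*71 + 34
  71 = 2*34 + 3
  34 = 11*3 + 1
  3 = 3*1
so gcd(815, 71) = 1.
Back-substitute for Bézout coefficients:
  1 = 34 - 11*3
  ... = 71*(-264) + 815*(23)
So 71*-264 ≡ 1 (mod 815), and -264 mod 815 = 551.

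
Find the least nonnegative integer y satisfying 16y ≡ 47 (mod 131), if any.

gcd(131, 16) = 1.
1 divides 47, so solutions exist.
By Bézout, 16*(41) + 131*(-5) = 1.
So 16*(41) ≡ 1 (mod 131); multiply by 47: y ≡ 1927 (mod 131).
Smallest nonnegative: y = 1927 mod 131 = 93.

93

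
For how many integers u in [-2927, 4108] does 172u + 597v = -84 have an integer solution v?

gcd(597, 172) = 1.
By Bézout, 172·(-59) + 597·(17) = 1.
Particular solution: (180, -52).
General solution: u = 180 + 597t, v = -52 - 172t for integer t.
-2927 ≤ 180 + 597t ≤ 4108 gives t ∈ [-5, 6], which is 12 values.

12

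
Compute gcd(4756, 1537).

gcd(4756, 1537):
  4756 = 3*1537 + 145
  1537 = 10*145 + 87
  145 = 1*87 + 58
  87 = 1*58 + 29
  58 = 2*29
so gcd(4756, 1537) = 29.

29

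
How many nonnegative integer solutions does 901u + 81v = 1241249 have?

17

gcd(901, 81) = 1  (901 = 11*81 + 10, 81 = 8*10 + 1, 10 = 10*1).
Back-substituting, 901*(-8) + 81*(89) = 1.
Scale by 1241249: one solution is (-9929992, 110471161). Reduce u mod 81: (41, 14868).
General: u = 41 + 81t, v = 14868 - 901t.
u ≥ 0 ⇒ t ≥ 0; v ≥ 0 ⇒ t ≤ 16. So t ∈ [0, 16]: 17 solutions.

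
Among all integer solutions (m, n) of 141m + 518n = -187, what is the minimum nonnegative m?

gcd(518, 141):
  518 = 3×141 + 95
  141 = 1×95 + 46
  95 = 2×46 + 3
  46 = 15×3 + 1
  3 = 3×1
so gcd(518, 141) = 1.
1 divides -187, so solutions exist.
Back-substitute for Bézout coefficients:
  1 = 46 - 15×3
  ... = 141×(169) + 518×(-46)
Scale by -187/1 = -187: (m₀, n₀) = (-31603, 8602).
General solution: m = -31603 + 518t, n = 8602 - 141t for integer t.
m ≥ 0: smallest is -31603 mod 518 = 513 (at t = 62), with n = -140.

513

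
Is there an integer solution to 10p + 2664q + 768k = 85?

no

gcd(2664, 10) = 2  (2664 = 266·10 + 4, 10 = 2·4 + 2, 4 = 2·2).
gcd(2, 768) = 2.
2 does not divide 85 (remainder 1), so no integer solutions.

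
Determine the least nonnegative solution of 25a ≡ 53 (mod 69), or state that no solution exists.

38

gcd(69, 25) = 1.
1 divides 53, so solutions exist.
By Bézout, 25·(-11) + 69·(4) = 1.
So 25·(-11) ≡ 1 (mod 69); multiply by 53: a ≡ -583 (mod 69).
Smallest nonnegative: a = -583 mod 69 = 38.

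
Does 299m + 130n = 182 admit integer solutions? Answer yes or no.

yes

gcd(299, 130) = 13.
13 divides 182, so integer solutions exist.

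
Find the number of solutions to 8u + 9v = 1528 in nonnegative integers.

gcd(9, 8) = 1.
By Bézout, 8*(-1) + 9*(1) = 1.
One solution: (2, 168).
General: u = 2 + 9t, v = 168 - 8t.
u ≥ 0 ⇒ t ≥ 0; v ≥ 0 ⇒ t ≤ 21. So t ∈ [0, 21]: 22 solutions.

22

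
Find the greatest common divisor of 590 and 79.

1

gcd(590, 79) = 1  (590 = 7*79 + 37, 79 = 2*37 + 5, 37 = 7*5 + 2, 5 = 2*2 + 1, 2 = 2*1).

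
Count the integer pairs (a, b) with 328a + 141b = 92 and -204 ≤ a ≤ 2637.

20

gcd(328, 141) = 1  (328 = 2·141 + 46, 141 = 3·46 + 3, 46 = 15·3 + 1, 3 = 3·1).
Back-substituting, 328·(46) + 141·(-107) = 1.
Scale by 92: particular solution (4232, -9844); reduce a mod 141: (2, -4).
General solution: a = 2 + 141t, b = -4 - 328t for integer t.
-204 ≤ 2 + 141t ≤ 2637 gives t ∈ [-1, 18], which is 20 values.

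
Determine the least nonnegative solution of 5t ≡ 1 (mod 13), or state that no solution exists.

gcd(13, 5):
  13 = 2*5 + 3
  5 = 1*3 + 2
  3 = 1*2 + 1
  2 = 2*1
so gcd(13, 5) = 1.
1 divides 1, so solutions exist.
Back-substitute for Bézout coefficients:
  1 = 3 - 1*2
  ... = 5*(-5) + 13*(2)
So 5*(-5) ≡ 1 (mod 13); multiply by 1: t ≡ -5 (mod 13).
Smallest nonnegative: t = -5 mod 13 = 8.

8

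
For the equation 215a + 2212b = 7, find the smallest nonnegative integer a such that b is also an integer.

1533

gcd(2212, 215):
  2212 = 10·215 + 62
  215 = 3·62 + 29
  62 = 2·29 + 4
  29 = 7·4 + 1
  4 = 4·1
so gcd(2212, 215) = 1.
1 divides 7, so solutions exist.
Back-substitute for Bézout coefficients:
  1 = 29 - 7·4
  ... = 215·(535) + 2212·(-52)
Scale by 7/1 = 7: (a₀, b₀) = (3745, -364).
General solution: a = 3745 + 2212t, b = -364 - 215t for integer t.
a ≥ 0: smallest is 3745 mod 2212 = 1533 (at t = -1), with b = -149.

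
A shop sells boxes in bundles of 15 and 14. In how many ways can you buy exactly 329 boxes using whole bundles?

Need nonnegative integers with 15j + 14k = 329.
gcd(15, 14) = 1, and 15·(1) + 14·(-1) = 1.
So (j₀, k₀) = (329, -329); general j = 329 + 14t, k = -329 - 15t.
j ≥ 0 ⇒ t ≥ -23; k ≥ 0 ⇒ t ≤ -22. That's 2 values of t.

2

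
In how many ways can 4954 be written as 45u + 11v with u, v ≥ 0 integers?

gcd(45, 11) = 1  (45 = 4×11 + 1, 11 = 11×1).
Back-substituting, 45×(1) + 11×(-4) = 1.
Scale by 4954: one solution is (4954, -19816). Reduce u mod 11: (4, 434).
General: u = 4 + 11t, v = 434 - 45t.
u ≥ 0 ⇒ t ≥ 0; v ≥ 0 ⇒ t ≤ 9. So t ∈ [0, 9]: 10 solutions.

10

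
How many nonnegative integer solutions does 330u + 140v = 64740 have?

gcd(330, 140):
  330 = 2·140 + 50
  140 = 2·50 + 40
  50 = 1·40 + 10
  40 = 4·10
so gcd(330, 140) = 10.
Back-substitute for Bézout coefficients:
  10 = 50 - 1·40
  ... = 330·(3) + 140·(-7)
Scale by 6474: one solution is (19422, -45318). Reduce u mod 14: (4, 453).
General: u = 4 + 14t, v = 453 - 33t.
u ≥ 0 ⇒ t ≥ 0; v ≥ 0 ⇒ t ≤ 13. So t ∈ [0, 13]: 14 solutions.

14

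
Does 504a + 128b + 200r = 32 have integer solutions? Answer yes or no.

yes

gcd(504, 128) = 8  (504 = 3*128 + 120, 128 = 1*120 + 8, 120 = 15*8).
gcd(8, 200) = 8.
8 divides 32, so integer solutions exist.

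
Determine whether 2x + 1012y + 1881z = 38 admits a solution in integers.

yes

gcd(1012, 2):
  1012 = 506·2
so gcd(1012, 2) = 2.
gcd(2, 1881) = 1.
1 divides 38, so integer solutions exist.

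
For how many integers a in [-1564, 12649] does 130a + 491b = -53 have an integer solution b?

29

gcd(491, 130) = 1  (491 = 3*130 + 101, 130 = 1*101 + 29, 101 = 3*29 + 14, 29 = 2*14 + 1, 14 = 14*1).
Back-substituting, 130*(34) + 491*(-9) = 1.
Scale by -53: particular solution (-1802, 477); reduce a mod 491: (162, -43).
General solution: a = 162 + 491t, b = -43 - 130t for integer t.
-1564 ≤ 162 + 491t ≤ 12649 gives t ∈ [-3, 25], which is 29 values.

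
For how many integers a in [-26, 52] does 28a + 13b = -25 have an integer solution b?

gcd(28, 13) = 1.
By Bézout, 28*(-6) + 13*(13) = 1.
Particular solution: (7, -17).
General solution: a = 7 + 13t, b = -17 - 28t for integer t.
-26 ≤ 7 + 13t ≤ 52 gives t ∈ [-2, 3], which is 6 values.

6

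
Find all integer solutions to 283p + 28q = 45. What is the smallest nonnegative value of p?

15

gcd(283, 28) = 1  (283 = 10·28 + 3, 28 = 9·3 + 1, 3 = 3·1).
1 divides 45, so solutions exist.
Back-substituting, 283·(-9) + 28·(91) = 1.
Scale by 45/1 = 45: (p₀, q₀) = (-405, 4095).
General solution: p = -405 + 28t, q = 4095 - 283t for integer t.
p ≥ 0: smallest is -405 mod 28 = 15 (at t = 15), with q = -150.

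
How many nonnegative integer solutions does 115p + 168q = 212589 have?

gcd(168, 115):
  168 = 1*115 + 53
  115 = 2*53 + 9
  53 = 5*9 + 8
  9 = 1*8 + 1
  8 = 8*1
so gcd(168, 115) = 1.
Back-substitute for Bézout coefficients:
  1 = 9 - 1*8
  ... = 115*(19) + 168*(-13)
Scale by 212589: one solution is (4039191, -2763657). Reduce p mod 168: (135, 1173).
General: p = 135 + 168t, q = 1173 - 115t.
p ≥ 0 ⇒ t ≥ 0; q ≥ 0 ⇒ t ≤ 10. So t ∈ [0, 10]: 11 solutions.

11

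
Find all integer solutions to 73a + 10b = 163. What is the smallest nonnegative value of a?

1

gcd(73, 10):
  73 = 7*10 + 3
  10 = 3*3 + 1
  3 = 3*1
so gcd(73, 10) = 1.
1 divides 163, so solutions exist.
Back-substitute for Bézout coefficients:
  1 = 10 - 3*3
  ... = 73*(-3) + 10*(22)
Scale by 163/1 = 163: (a₀, b₀) = (-489, 3586).
General solution: a = -489 + 10t, b = 3586 - 73t for integer t.
a ≥ 0: smallest is -489 mod 10 = 1 (at t = 49), with b = 9.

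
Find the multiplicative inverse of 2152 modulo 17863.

gcd(17863, 2152) = 1  (17863 = 8·2152 + 647, 2152 = 3·647 + 211, 647 = 3·211 + 14, 211 = 15·14 + 1, 14 = 14·1).
Back-substituting, 2152·(1270) + 17863·(-153) = 1.
So 2152·1270 ≡ 1 (mod 17863), and 1270 mod 17863 = 1270.

1270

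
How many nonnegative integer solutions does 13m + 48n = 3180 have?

gcd(48, 13) = 1  (48 = 3*13 + 9, 13 = 1*9 + 4, 9 = 2*4 + 1, 4 = 4*1).
Back-substituting, 13*(-11) + 48*(3) = 1.
Scale by 3180: one solution is (-34980, 9540). Reduce m mod 48: (12, 63).
General: m = 12 + 48t, n = 63 - 13t.
m ≥ 0 ⇒ t ≥ 0; n ≥ 0 ⇒ t ≤ 4. So t ∈ [0, 4]: 5 solutions.

5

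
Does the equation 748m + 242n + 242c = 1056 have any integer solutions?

gcd(748, 242) = 22  (748 = 3*242 + 22, 242 = 11*22).
gcd(22, 242) = 22.
22 divides 1056, so integer solutions exist.

yes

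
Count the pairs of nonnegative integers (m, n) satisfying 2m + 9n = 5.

0

gcd(9, 2) = 1.
By Bézout, 2×(-4) + 9×(1) = 1.
One solution: (7, -1).
General: m = 7 + 9t, n = -1 - 2t.
m ≥ 0 ⇒ t ≥ 0; n ≥ 0 ⇒ t ≤ -1. So t ∈ [0, -1]: 0 solutions.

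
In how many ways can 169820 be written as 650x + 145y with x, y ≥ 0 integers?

gcd(650, 145):
  650 = 4·145 + 70
  145 = 2·70 + 5
  70 = 14·5
so gcd(650, 145) = 5.
Back-substitute for Bézout coefficients:
  5 = 145 - 2·70
  ... = 650·(-2) + 145·(9)
Scale by 33964: one solution is (-67928, 305676). Reduce x mod 29: (19, 1086).
General: x = 19 + 29t, y = 1086 - 130t.
x ≥ 0 ⇒ t ≥ 0; y ≥ 0 ⇒ t ≤ 8. So t ∈ [0, 8]: 9 solutions.

9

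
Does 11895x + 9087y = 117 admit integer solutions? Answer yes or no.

yes

gcd(11895, 9087) = 39  (11895 = 1·9087 + 2808, 9087 = 3·2808 + 663, 2808 = 4·663 + 156, 663 = 4·156 + 39, 156 = 4·39).
39 divides 117, so integer solutions exist.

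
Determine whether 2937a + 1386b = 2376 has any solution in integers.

yes

gcd(2937, 1386) = 33  (2937 = 2·1386 + 165, 1386 = 8·165 + 66, 165 = 2·66 + 33, 66 = 2·33).
33 divides 2376, so integer solutions exist.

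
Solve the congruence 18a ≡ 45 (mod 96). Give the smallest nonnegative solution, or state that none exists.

gcd(96, 18):
  96 = 5·18 + 6
  18 = 3·6
so gcd(96, 18) = 6.
6 does not divide 45, so the congruence has no solution.

no solution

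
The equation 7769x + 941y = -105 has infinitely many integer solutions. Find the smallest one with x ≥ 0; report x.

800

gcd(7769, 941) = 1  (7769 = 8·941 + 241, 941 = 3·241 + 218, 241 = 1·218 + 23, 218 = 9·23 + 11, 23 = 2·11 + 1, 11 = 11·1).
1 divides -105, so solutions exist.
Back-substituting, 7769·(82) + 941·(-677) = 1.
Scale by -105/1 = -105: (x₀, y₀) = (-8610, 71085).
General solution: x = -8610 + 941t, y = 71085 - 7769t for integer t.
x ≥ 0: smallest is -8610 mod 941 = 800 (at t = 10), with y = -6605.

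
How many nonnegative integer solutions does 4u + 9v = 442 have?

12

gcd(9, 4) = 1  (9 = 2·4 + 1, 4 = 4·1).
Back-substituting, 4·(-2) + 9·(1) = 1.
Scale by 442: one solution is (-884, 442). Reduce u mod 9: (7, 46).
General: u = 7 + 9t, v = 46 - 4t.
u ≥ 0 ⇒ t ≥ 0; v ≥ 0 ⇒ t ≤ 11. So t ∈ [0, 11]: 12 solutions.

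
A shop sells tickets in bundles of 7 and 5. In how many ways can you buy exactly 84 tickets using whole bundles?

3

Need nonnegative integers with 7j + 5k = 84.
gcd(7, 5) = 1, and 7·(-2) + 5·(3) = 1.
So (j₀, k₀) = (-168, 252); general j = -168 + 5t, k = 252 - 7t.
j ≥ 0 ⇒ t ≥ 34; k ≥ 0 ⇒ t ≤ 36. That's 3 values of t.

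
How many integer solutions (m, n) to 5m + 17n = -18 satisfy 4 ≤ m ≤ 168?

gcd(17, 5):
  17 = 3*5 + 2
  5 = 2*2 + 1
  2 = 2*1
so gcd(17, 5) = 1.
Back-substitute for Bézout coefficients:
  1 = 5 - 2*2
  ... = 5*(7) + 17*(-2)
Scale by -18: particular solution (-126, 36); reduce m mod 17: (10, -4).
General solution: m = 10 + 17t, n = -4 - 5t for integer t.
4 ≤ 10 + 17t ≤ 168 gives t ∈ [0, 9], which is 10 values.

10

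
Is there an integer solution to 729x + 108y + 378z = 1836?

gcd(729, 108) = 27.
gcd(27, 378) = 27.
27 divides 1836, so integer solutions exist.

yes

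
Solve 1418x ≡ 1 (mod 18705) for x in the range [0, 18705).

gcd(18705, 1418) = 1.
By Bézout, 1418·(-2968) + 18705·(225) = 1.
So 1418·-2968 ≡ 1 (mod 18705), and -2968 mod 18705 = 15737.

15737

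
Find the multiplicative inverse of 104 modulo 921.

62

gcd(921, 104) = 1  (921 = 8·104 + 89, 104 = 1·89 + 15, 89 = 5·15 + 14, 15 = 1·14 + 1, 14 = 14·1).
Back-substituting, 104·(62) + 921·(-7) = 1.
So 104·62 ≡ 1 (mod 921), and 62 mod 921 = 62.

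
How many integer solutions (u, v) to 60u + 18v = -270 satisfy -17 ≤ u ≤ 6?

8

gcd(60, 18):
  60 = 3×18 + 6
  18 = 3×6
so gcd(60, 18) = 6.
Back-substitute for Bézout coefficients:
  6 = 60 - 3×18
  ... = 60×(1) + 18×(-3)
Scale by -45: particular solution (-45, 135); reduce u mod 3: (0, -15).
General solution: u = 0 + 3t, v = -15 - 10t for integer t.
-17 ≤ 0 + 3t ≤ 6 gives t ∈ [-5, 2], which is 8 values.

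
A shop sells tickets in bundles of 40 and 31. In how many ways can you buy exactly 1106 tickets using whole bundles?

Need nonnegative integers with 40j + 31k = 1106.
gcd(40, 31) = 1, and 40·(7) + 31·(-9) = 1.
So (j₀, k₀) = (7742, -9954); general j = 7742 + 31t, k = -9954 - 40t.
j ≥ 0 ⇒ t ≥ -249; k ≥ 0 ⇒ t ≤ -249. That's 1 value of t.

1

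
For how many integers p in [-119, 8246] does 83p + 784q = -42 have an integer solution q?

10

gcd(784, 83):
  784 = 9·83 + 37
  83 = 2·37 + 9
  37 = 4·9 + 1
  9 = 9·1
so gcd(784, 83) = 1.
Back-substitute for Bézout coefficients:
  1 = 37 - 4·9
  ... = 83·(-85) + 784·(9)
Scale by -42: particular solution (3570, -378); reduce p mod 784: (434, -46).
General solution: p = 434 + 784t, q = -46 - 83t for integer t.
-119 ≤ 434 + 784t ≤ 8246 gives t ∈ [0, 9], which is 10 values.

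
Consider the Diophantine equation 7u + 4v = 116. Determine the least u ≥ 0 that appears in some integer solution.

0

gcd(7, 4) = 1.
1 divides 116, so solutions exist.
By Bézout, 7*(-1) + 4*(2) = 1.
Scale by 116/1 = 116: (u₀, v₀) = (-116, 232).
General solution: u = -116 + 4t, v = 232 - 7t for integer t.
u ≥ 0: smallest is -116 mod 4 = 0 (at t = 29), with v = 29.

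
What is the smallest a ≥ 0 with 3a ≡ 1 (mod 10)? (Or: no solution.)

7

gcd(10, 3):
  10 = 3·3 + 1
  3 = 3·1
so gcd(10, 3) = 1.
1 divides 1, so solutions exist.
Back-substitute for Bézout coefficients:
  1 = 10 - 3·3
  ... = 3·(-3) + 10·(1)
So 3·(-3) ≡ 1 (mod 10); multiply by 1: a ≡ -3 (mod 10).
Smallest nonnegative: a = -3 mod 10 = 7.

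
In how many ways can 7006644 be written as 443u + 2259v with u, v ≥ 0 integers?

gcd(2259, 443) = 1.
By Bézout, 443·(770) + 2259·(-151) = 1.
One solution: (396, 3024).
General: u = 396 + 2259t, v = 3024 - 443t.
u ≥ 0 ⇒ t ≥ 0; v ≥ 0 ⇒ t ≤ 6. So t ∈ [0, 6]: 7 solutions.

7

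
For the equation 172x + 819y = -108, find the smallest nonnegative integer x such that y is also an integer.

gcd(819, 172) = 1  (819 = 4·172 + 131, 172 = 1·131 + 41, 131 = 3·41 + 8, 41 = 5·8 + 1, 8 = 8·1).
1 divides -108, so solutions exist.
Back-substituting, 172·(100) + 819·(-21) = 1.
Scale by -108/1 = -108: (x₀, y₀) = (-10800, 2268).
General solution: x = -10800 + 819t, y = 2268 - 172t for integer t.
x ≥ 0: smallest is -10800 mod 819 = 666 (at t = 14), with y = -140.

666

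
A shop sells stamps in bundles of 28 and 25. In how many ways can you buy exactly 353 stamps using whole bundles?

Need nonnegative integers with 28j + 25k = 353.
gcd(28, 25) = 1, and 28·(-8) + 25·(9) = 1.
So (j₀, k₀) = (-2824, 3177); general j = -2824 + 25t, k = 3177 - 28t.
j ≥ 0 ⇒ t ≥ 113; k ≥ 0 ⇒ t ≤ 113. That's 1 value of t.

1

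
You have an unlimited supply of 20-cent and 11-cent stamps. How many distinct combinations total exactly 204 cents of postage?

Need nonnegative integers with 20j + 11k = 204.
gcd(20, 11) = 1, and 20·(5) + 11·(-9) = 1.
So (j₀, k₀) = (1020, -1836); general j = 1020 + 11t, k = -1836 - 20t.
j ≥ 0 ⇒ t ≥ -92; k ≥ 0 ⇒ t ≤ -92. That's 1 value of t.

1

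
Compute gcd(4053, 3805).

gcd(4053, 3805) = 1  (4053 = 1*3805 + 248, 3805 = 15*248 + 85, 248 = 2*85 + 78, 85 = 1*78 + 7, 78 = 11*7 + 1, 7 = 7*1).

1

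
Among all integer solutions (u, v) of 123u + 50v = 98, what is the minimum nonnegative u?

26

gcd(123, 50) = 1  (123 = 2·50 + 23, 50 = 2·23 + 4, 23 = 5·4 + 3, 4 = 1·3 + 1, 3 = 3·1).
1 divides 98, so solutions exist.
Back-substituting, 123·(-13) + 50·(32) = 1.
Scale by 98/1 = 98: (u₀, v₀) = (-1274, 3136).
General solution: u = -1274 + 50t, v = 3136 - 123t for integer t.
u ≥ 0: smallest is -1274 mod 50 = 26 (at t = 26), with v = -62.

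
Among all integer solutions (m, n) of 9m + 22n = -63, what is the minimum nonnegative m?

gcd(22, 9):
  22 = 2×9 + 4
  9 = 2×4 + 1
  4 = 4×1
so gcd(22, 9) = 1.
1 divides -63, so solutions exist.
Back-substitute for Bézout coefficients:
  1 = 9 - 2×4
  ... = 9×(5) + 22×(-2)
Scale by -63/1 = -63: (m₀, n₀) = (-315, 126).
General solution: m = -315 + 22t, n = 126 - 9t for integer t.
m ≥ 0: smallest is -315 mod 22 = 15 (at t = 15), with n = -9.

15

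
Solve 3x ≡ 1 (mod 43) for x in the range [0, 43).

gcd(43, 3) = 1.
By Bézout, 3·(-14) + 43·(1) = 1.
So 3·-14 ≡ 1 (mod 43), and -14 mod 43 = 29.

29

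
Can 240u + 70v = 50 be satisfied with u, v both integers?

gcd(240, 70) = 10  (240 = 3*70 + 30, 70 = 2*30 + 10, 30 = 3*10).
10 divides 50, so integer solutions exist.

yes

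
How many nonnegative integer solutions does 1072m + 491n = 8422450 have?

16

gcd(1072, 491) = 1  (1072 = 2×491 + 90, 491 = 5×90 + 41, 90 = 2×41 + 8, 41 = 5×8 + 1, 8 = 8×1).
Back-substituting, 1072×(-60) + 491×(131) = 1.
Scale by 8422450: one solution is (-505347000, 1103340950). Reduce m mod 491: (20, 17110).
General: m = 20 + 491t, n = 17110 - 1072t.
m ≥ 0 ⇒ t ≥ 0; n ≥ 0 ⇒ t ≤ 15. So t ∈ [0, 15]: 16 solutions.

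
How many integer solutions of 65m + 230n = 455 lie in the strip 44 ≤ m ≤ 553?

gcd(230, 65) = 5  (230 = 3*65 + 35, 65 = 1*35 + 30, 35 = 1*30 + 5, 30 = 6*5).
Back-substituting, 65*(-7) + 230*(2) = 5.
Scale by 91: particular solution (-637, 182); reduce m mod 46: (7, 0).
General solution: m = 7 + 46t, n = 0 - 13t for integer t.
44 ≤ 7 + 46t ≤ 553 gives t ∈ [1, 11], which is 11 values.

11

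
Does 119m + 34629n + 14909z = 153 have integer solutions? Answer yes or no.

gcd(34629, 119) = 119  (34629 = 291×119).
gcd(119, 14909) = 17.
17 divides 153, so integer solutions exist.

yes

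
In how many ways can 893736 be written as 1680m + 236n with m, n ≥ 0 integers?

9

gcd(1680, 236):
  1680 = 7*236 + 28
  236 = 8*28 + 12
  28 = 2*12 + 4
  12 = 3*4
so gcd(1680, 236) = 4.
Back-substitute for Bézout coefficients:
  4 = 28 - 2*12
  ... = 1680*(17) + 236*(-121)
Scale by 223434: one solution is (3798378, -27035514). Reduce m mod 59: (17, 3666).
General: m = 17 + 59t, n = 3666 - 420t.
m ≥ 0 ⇒ t ≥ 0; n ≥ 0 ⇒ t ≤ 8. So t ∈ [0, 8]: 9 solutions.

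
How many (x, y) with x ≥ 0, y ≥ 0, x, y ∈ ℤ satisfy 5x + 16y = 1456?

gcd(16, 5) = 1.
By Bézout, 5*(-3) + 16*(1) = 1.
One solution: (0, 91).
General: x = 0 + 16t, y = 91 - 5t.
x ≥ 0 ⇒ t ≥ 0; y ≥ 0 ⇒ t ≤ 18. So t ∈ [0, 18]: 19 solutions.

19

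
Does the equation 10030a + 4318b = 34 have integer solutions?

yes

gcd(10030, 4318) = 34  (10030 = 2·4318 + 1394, 4318 = 3·1394 + 136, 1394 = 10·136 + 34, 136 = 4·34).
34 divides 34, so integer solutions exist.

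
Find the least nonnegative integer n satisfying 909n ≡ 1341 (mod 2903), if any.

1841

gcd(2903, 909):
  2903 = 3*909 + 176
  909 = 5*176 + 29
  176 = 6*29 + 2
  29 = 14*2 + 1
  2 = 2*1
so gcd(2903, 909) = 1.
1 divides 1341, so solutions exist.
Back-substitute for Bézout coefficients:
  1 = 29 - 14*2
  ... = 909*(1402) + 2903*(-439)
So 909*(1402) ≡ 1 (mod 2903); multiply by 1341: n ≡ 1880082 (mod 2903).
Smallest nonnegative: n = 1880082 mod 2903 = 1841.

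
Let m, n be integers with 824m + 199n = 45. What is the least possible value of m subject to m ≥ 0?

94

gcd(824, 199) = 1  (824 = 4×199 + 28, 199 = 7×28 + 3, 28 = 9×3 + 1, 3 = 3×1).
1 divides 45, so solutions exist.
Back-substituting, 824×(64) + 199×(-265) = 1.
Scale by 45/1 = 45: (m₀, n₀) = (2880, -11925).
General solution: m = 2880 + 199t, n = -11925 - 824t for integer t.
m ≥ 0: smallest is 2880 mod 199 = 94 (at t = -14), with n = -389.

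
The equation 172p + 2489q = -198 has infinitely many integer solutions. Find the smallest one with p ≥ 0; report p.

1417

gcd(2489, 172) = 1  (2489 = 14*172 + 81, 172 = 2*81 + 10, 81 = 8*10 + 1, 10 = 10*1).
1 divides -198, so solutions exist.
Back-substituting, 172*(-246) + 2489*(17) = 1.
Scale by -198/1 = -198: (p₀, q₀) = (48708, -3366).
General solution: p = 48708 + 2489t, q = -3366 - 172t for integer t.
p ≥ 0: smallest is 48708 mod 2489 = 1417 (at t = -19), with q = -98.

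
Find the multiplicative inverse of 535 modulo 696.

gcd(696, 535) = 1  (696 = 1·535 + 161, 535 = 3·161 + 52, 161 = 3·52 + 5, 52 = 10·5 + 2, 5 = 2·2 + 1, 2 = 2·1).
Back-substituting, 535·(-281) + 696·(216) = 1.
So 535·-281 ≡ 1 (mod 696), and -281 mod 696 = 415.

415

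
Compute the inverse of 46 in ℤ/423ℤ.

46

gcd(423, 46):
  423 = 9*46 + 9
  46 = 5*9 + 1
  9 = 9*1
so gcd(423, 46) = 1.
Back-substitute for Bézout coefficients:
  1 = 46 - 5*9
  ... = 46*(46) + 423*(-5)
So 46*46 ≡ 1 (mod 423), and 46 mod 423 = 46.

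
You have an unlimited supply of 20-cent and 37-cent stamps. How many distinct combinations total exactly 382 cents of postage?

1

Need nonnegative integers with 20j + 37k = 382.
gcd(20, 37) = 1, and 20·(13) + 37·(-7) = 1.
So (j₀, k₀) = (4966, -2674); general j = 4966 + 37t, k = -2674 - 20t.
j ≥ 0 ⇒ t ≥ -134; k ≥ 0 ⇒ t ≤ -134. That's 1 value of t.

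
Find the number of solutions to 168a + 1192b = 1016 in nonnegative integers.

0

gcd(1192, 168):
  1192 = 7×168 + 16
  168 = 10×16 + 8
  16 = 2×8
so gcd(1192, 168) = 8.
Back-substitute for Bézout coefficients:
  8 = 168 - 10×16
  ... = 168×(71) + 1192×(-10)
Scale by 127: one solution is (9017, -1270). Reduce a mod 149: (77, -10).
General: a = 77 + 149t, b = -10 - 21t.
a ≥ 0 ⇒ t ≥ 0; b ≥ 0 ⇒ t ≤ -1. So t ∈ [0, -1]: 0 solutions.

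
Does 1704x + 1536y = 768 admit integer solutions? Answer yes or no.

yes

gcd(1704, 1536) = 24  (1704 = 1·1536 + 168, 1536 = 9·168 + 24, 168 = 7·24).
24 divides 768, so integer solutions exist.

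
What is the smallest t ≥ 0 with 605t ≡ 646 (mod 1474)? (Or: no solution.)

no solution

gcd(1474, 605) = 11  (1474 = 2*605 + 264, 605 = 2*264 + 77, 264 = 3*77 + 33, 77 = 2*33 + 11, 33 = 3*11).
11 does not divide 646, so the congruence has no solution.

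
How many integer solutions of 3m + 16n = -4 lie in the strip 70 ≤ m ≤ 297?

gcd(16, 3) = 1.
By Bézout, 3·(-5) + 16·(1) = 1.
Particular solution: (4, -1).
General solution: m = 4 + 16t, n = -1 - 3t for integer t.
70 ≤ 4 + 16t ≤ 297 gives t ∈ [5, 18], which is 14 values.

14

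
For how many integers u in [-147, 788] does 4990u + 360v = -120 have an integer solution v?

26

gcd(4990, 360) = 10  (4990 = 13·360 + 310, 360 = 1·310 + 50, 310 = 6·50 + 10, 50 = 5·10).
Back-substituting, 4990·(7) + 360·(-97) = 10.
Scale by -12: particular solution (-84, 1164); reduce u mod 36: (24, -333).
General solution: u = 24 + 36t, v = -333 - 499t for integer t.
-147 ≤ 24 + 36t ≤ 788 gives t ∈ [-4, 21], which is 26 values.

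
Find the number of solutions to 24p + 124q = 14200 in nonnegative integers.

19

gcd(124, 24):
  124 = 5×24 + 4
  24 = 6×4
so gcd(124, 24) = 4.
Back-substitute for Bézout coefficients:
  4 = 124 - 5×24
  ... = 24×(-5) + 124×(1)
Scale by 3550: one solution is (-17750, 3550). Reduce p mod 31: (13, 112).
General: p = 13 + 31t, q = 112 - 6t.
p ≥ 0 ⇒ t ≥ 0; q ≥ 0 ⇒ t ≤ 18. So t ∈ [0, 18]: 19 solutions.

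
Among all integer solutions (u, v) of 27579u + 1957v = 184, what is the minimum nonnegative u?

520

gcd(27579, 1957) = 1.
1 divides 184, so solutions exist.
By Bézout, 27579·(173) + 1957·(-2438) = 1.
Scale by 184/1 = 184: (u₀, v₀) = (31832, -448592).
General solution: u = 31832 + 1957t, v = -448592 - 27579t for integer t.
u ≥ 0: smallest is 31832 mod 1957 = 520 (at t = -16), with v = -7328.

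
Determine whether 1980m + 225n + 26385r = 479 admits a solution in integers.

no

gcd(1980, 225) = 45  (1980 = 8×225 + 180, 225 = 1×180 + 45, 180 = 4×45).
gcd(45, 26385) = 15.
15 does not divide 479 (remainder 14), so no integer solutions.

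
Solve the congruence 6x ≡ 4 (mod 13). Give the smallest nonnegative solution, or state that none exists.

gcd(13, 6) = 1  (13 = 2*6 + 1, 6 = 6*1).
1 divides 4, so solutions exist.
Back-substituting, 6*(-2) + 13*(1) = 1.
So 6*(-2) ≡ 1 (mod 13); multiply by 4: x ≡ -8 (mod 13).
Smallest nonnegative: x = -8 mod 13 = 5.

5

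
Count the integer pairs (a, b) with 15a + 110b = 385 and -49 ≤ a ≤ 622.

gcd(110, 15) = 5.
By Bézout, 15×(-7) + 110×(1) = 5.
Particular solution: (11, 2).
General solution: a = 11 + 22t, b = 2 - 3t for integer t.
-49 ≤ 11 + 22t ≤ 622 gives t ∈ [-2, 27], which is 30 values.

30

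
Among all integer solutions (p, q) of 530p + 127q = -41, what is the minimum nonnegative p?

gcd(530, 127):
  530 = 4·127 + 22
  127 = 5·22 + 17
  22 = 1·17 + 5
  17 = 3·5 + 2
  5 = 2·2 + 1
  2 = 2·1
so gcd(530, 127) = 1.
1 divides -41, so solutions exist.
Back-substitute for Bézout coefficients:
  1 = 5 - 2·2
  ... = 530·(52) + 127·(-217)
Scale by -41/1 = -41: (p₀, q₀) = (-2132, 8897).
General solution: p = -2132 + 127t, q = 8897 - 530t for integer t.
p ≥ 0: smallest is -2132 mod 127 = 27 (at t = 17), with q = -113.

27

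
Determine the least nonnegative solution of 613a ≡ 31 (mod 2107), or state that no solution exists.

gcd(2107, 613):
  2107 = 3*613 + 268
  613 = 2*268 + 77
  268 = 3*77 + 37
  77 = 2*37 + 3
  37 = 12*3 + 1
  3 = 3*1
so gcd(2107, 613) = 1.
1 divides 31, so solutions exist.
Back-substitute for Bézout coefficients:
  1 = 37 - 12*3
  ... = 613*(-684) + 2107*(199)
So 613*(-684) ≡ 1 (mod 2107); multiply by 31: a ≡ -21204 (mod 2107).
Smallest nonnegative: a = -21204 mod 2107 = 1973.

1973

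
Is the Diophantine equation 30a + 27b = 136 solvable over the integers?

no

gcd(30, 27) = 3  (30 = 1*27 + 3, 27 = 9*3).
3 does not divide 136 (remainder 1), so no integer solutions.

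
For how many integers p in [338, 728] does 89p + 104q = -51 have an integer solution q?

gcd(104, 89) = 1  (104 = 1*89 + 15, 89 = 5*15 + 14, 15 = 1*14 + 1, 14 = 14*1).
Back-substituting, 89*(-7) + 104*(6) = 1.
Scale by -51: particular solution (357, -306); reduce p mod 104: (45, -39).
General solution: p = 45 + 104t, q = -39 - 89t for integer t.
338 ≤ 45 + 104t ≤ 728 gives t ∈ [3, 6], which is 4 values.

4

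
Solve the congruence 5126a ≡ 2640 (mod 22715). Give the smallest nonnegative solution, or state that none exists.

550

gcd(22715, 5126) = 11.
11 divides 2640, so solutions exist.
By Bézout, 5126*(226) + 22715*(-51) = 11.
So 5126*(226) ≡ 11 (mod 22715); multiply by 240: a ≡ 54240 (mod 2065).
Smallest nonnegative: a = 54240 mod 2065 = 550.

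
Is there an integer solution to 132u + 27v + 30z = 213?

gcd(132, 27) = 3.
gcd(3, 30) = 3.
3 divides 213, so integer solutions exist.

yes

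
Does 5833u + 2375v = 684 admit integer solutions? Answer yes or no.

yes

gcd(5833, 2375) = 19.
19 divides 684, so integer solutions exist.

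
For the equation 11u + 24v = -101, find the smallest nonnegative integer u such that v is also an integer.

gcd(24, 11):
  24 = 2·11 + 2
  11 = 5·2 + 1
  2 = 2·1
so gcd(24, 11) = 1.
1 divides -101, so solutions exist.
Back-substitute for Bézout coefficients:
  1 = 11 - 5·2
  ... = 11·(11) + 24·(-5)
Scale by -101/1 = -101: (u₀, v₀) = (-1111, 505).
General solution: u = -1111 + 24t, v = 505 - 11t for integer t.
u ≥ 0: smallest is -1111 mod 24 = 17 (at t = 47), with v = -12.

17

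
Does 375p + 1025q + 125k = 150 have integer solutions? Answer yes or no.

yes

gcd(1025, 375) = 25  (1025 = 2·375 + 275, 375 = 1·275 + 100, 275 = 2·100 + 75, 100 = 1·75 + 25, 75 = 3·25).
gcd(25, 125) = 25.
25 divides 150, so integer solutions exist.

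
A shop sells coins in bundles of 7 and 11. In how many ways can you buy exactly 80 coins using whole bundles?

1

Need nonnegative integers with 7j + 11k = 80.
gcd(7, 11) = 1, and 7·(-3) + 11·(2) = 1.
So (j₀, k₀) = (-240, 160); general j = -240 + 11t, k = 160 - 7t.
j ≥ 0 ⇒ t ≥ 22; k ≥ 0 ⇒ t ≤ 22. That's 1 value of t.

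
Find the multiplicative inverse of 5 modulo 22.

9

gcd(22, 5) = 1.
By Bézout, 5*(9) + 22*(-2) = 1.
So 5*9 ≡ 1 (mod 22), and 9 mod 22 = 9.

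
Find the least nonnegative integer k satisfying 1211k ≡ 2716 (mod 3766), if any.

gcd(3766, 1211) = 7  (3766 = 3*1211 + 133, 1211 = 9*133 + 14, 133 = 9*14 + 7, 14 = 2*7).
7 divides 2716, so solutions exist.
Back-substituting, 1211*(-255) + 3766*(82) = 7.
So 1211*(-255) ≡ 7 (mod 3766); multiply by 388: k ≡ -98940 (mod 538).
Smallest nonnegative: k = -98940 mod 538 = 52.

52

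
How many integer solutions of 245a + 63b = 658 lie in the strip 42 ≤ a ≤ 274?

25

gcd(245, 63) = 7.
By Bézout, 245*(-1) + 63*(4) = 7.
Particular solution: (5, -9).
General solution: a = 5 + 9t, b = -9 - 35t for integer t.
42 ≤ 5 + 9t ≤ 274 gives t ∈ [5, 29], which is 25 values.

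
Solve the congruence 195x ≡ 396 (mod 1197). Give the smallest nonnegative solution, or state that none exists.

45

gcd(1197, 195):
  1197 = 6·195 + 27
  195 = 7·27 + 6
  27 = 4·6 + 3
  6 = 2·3
so gcd(1197, 195) = 3.
3 divides 396, so solutions exist.
Back-substitute for Bézout coefficients:
  3 = 27 - 4·6
  ... = 195·(-178) + 1197·(29)
So 195·(-178) ≡ 3 (mod 1197); multiply by 132: x ≡ -23496 (mod 399).
Smallest nonnegative: x = -23496 mod 399 = 45.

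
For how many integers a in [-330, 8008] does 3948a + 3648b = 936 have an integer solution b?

gcd(3948, 3648) = 12.
By Bézout, 3948·(73) + 3648·(-79) = 12.
Particular solution: (222, -240).
General solution: a = 222 + 304t, b = -240 - 329t for integer t.
-330 ≤ 222 + 304t ≤ 8008 gives t ∈ [-1, 25], which is 27 values.

27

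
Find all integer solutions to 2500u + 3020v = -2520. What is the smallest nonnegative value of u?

gcd(3020, 2500):
  3020 = 1*2500 + 520
  2500 = 4*520 + 420
  520 = 1*420 + 100
  420 = 4*100 + 20
  100 = 5*20
so gcd(3020, 2500) = 20.
20 divides -2520, so solutions exist.
Back-substitute for Bézout coefficients:
  20 = 420 - 4*100
  ... = 2500*(29) + 3020*(-24)
Scale by -2520/20 = -126: (u₀, v₀) = (-3654, 3024).
General solution: u = -3654 + 151t, v = 3024 - 125t for integer t.
u ≥ 0: smallest is -3654 mod 151 = 121 (at t = 25), with v = -101.

121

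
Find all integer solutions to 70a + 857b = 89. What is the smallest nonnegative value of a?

38

gcd(857, 70):
  857 = 12×70 + 17
  70 = 4×17 + 2
  17 = 8×2 + 1
  2 = 2×1
so gcd(857, 70) = 1.
1 divides 89, so solutions exist.
Back-substitute for Bézout coefficients:
  1 = 17 - 8×2
  ... = 70×(-404) + 857×(33)
Scale by 89/1 = 89: (a₀, b₀) = (-35956, 2937).
General solution: a = -35956 + 857t, b = 2937 - 70t for integer t.
a ≥ 0: smallest is -35956 mod 857 = 38 (at t = 42), with b = -3.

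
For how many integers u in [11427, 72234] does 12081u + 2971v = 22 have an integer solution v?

21

gcd(12081, 2971) = 1  (12081 = 4×2971 + 197, 2971 = 15×197 + 16, 197 = 12×16 + 5, 16 = 3×5 + 1, 5 = 5×1).
Back-substituting, 12081×(-558) + 2971×(2269) = 1.
Scale by 22: particular solution (-12276, 49918); reduce u mod 2971: (2579, -10487).
General solution: u = 2579 + 2971t, v = -10487 - 12081t for integer t.
11427 ≤ 2579 + 2971t ≤ 72234 gives t ∈ [3, 23], which is 21 values.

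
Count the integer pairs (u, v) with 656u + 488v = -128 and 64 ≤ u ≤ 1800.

28

gcd(656, 488) = 8.
By Bézout, 656*(-29) + 488*(39) = 8.
Particular solution: (37, -50).
General solution: u = 37 + 61t, v = -50 - 82t for integer t.
64 ≤ 37 + 61t ≤ 1800 gives t ∈ [1, 28], which is 28 values.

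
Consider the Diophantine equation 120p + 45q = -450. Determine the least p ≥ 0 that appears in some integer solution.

0

gcd(120, 45) = 15.
15 divides -450, so solutions exist.
By Bézout, 120·(-1) + 45·(3) = 15.
Scale by -450/15 = -30: (p₀, q₀) = (30, -90).
General solution: p = 30 + 3t, q = -90 - 8t for integer t.
p ≥ 0: smallest is 30 mod 3 = 0 (at t = -10), with q = -10.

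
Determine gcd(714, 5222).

14

gcd(5222, 714):
  5222 = 7·714 + 224
  714 = 3·224 + 42
  224 = 5·42 + 14
  42 = 3·14
so gcd(5222, 714) = 14.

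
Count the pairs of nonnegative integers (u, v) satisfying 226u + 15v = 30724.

9

gcd(226, 15) = 1.
By Bézout, 226×(1) + 15×(-15) = 1.
One solution: (4, 1988).
General: u = 4 + 15t, v = 1988 - 226t.
u ≥ 0 ⇒ t ≥ 0; v ≥ 0 ⇒ t ≤ 8. So t ∈ [0, 8]: 9 solutions.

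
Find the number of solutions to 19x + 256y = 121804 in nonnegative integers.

gcd(256, 19):
  256 = 13*19 + 9
  19 = 2*9 + 1
  9 = 9*1
so gcd(256, 19) = 1.
Back-substitute for Bézout coefficients:
  1 = 19 - 2*9
  ... = 19*(27) + 256*(-2)
Scale by 121804: one solution is (3288708, -243608). Reduce x mod 256: (132, 466).
General: x = 132 + 256t, y = 466 - 19t.
x ≥ 0 ⇒ t ≥ 0; y ≥ 0 ⇒ t ≤ 24. So t ∈ [0, 24]: 25 solutions.

25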